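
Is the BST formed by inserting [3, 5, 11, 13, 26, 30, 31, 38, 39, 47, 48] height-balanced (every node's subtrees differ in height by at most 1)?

Tree (level-order array): [3, None, 5, None, 11, None, 13, None, 26, None, 30, None, 31, None, 38, None, 39, None, 47, None, 48]
Definition: a tree is height-balanced if, at every node, |h(left) - h(right)| <= 1 (empty subtree has height -1).
Bottom-up per-node check:
  node 48: h_left=-1, h_right=-1, diff=0 [OK], height=0
  node 47: h_left=-1, h_right=0, diff=1 [OK], height=1
  node 39: h_left=-1, h_right=1, diff=2 [FAIL (|-1-1|=2 > 1)], height=2
  node 38: h_left=-1, h_right=2, diff=3 [FAIL (|-1-2|=3 > 1)], height=3
  node 31: h_left=-1, h_right=3, diff=4 [FAIL (|-1-3|=4 > 1)], height=4
  node 30: h_left=-1, h_right=4, diff=5 [FAIL (|-1-4|=5 > 1)], height=5
  node 26: h_left=-1, h_right=5, diff=6 [FAIL (|-1-5|=6 > 1)], height=6
  node 13: h_left=-1, h_right=6, diff=7 [FAIL (|-1-6|=7 > 1)], height=7
  node 11: h_left=-1, h_right=7, diff=8 [FAIL (|-1-7|=8 > 1)], height=8
  node 5: h_left=-1, h_right=8, diff=9 [FAIL (|-1-8|=9 > 1)], height=9
  node 3: h_left=-1, h_right=9, diff=10 [FAIL (|-1-9|=10 > 1)], height=10
Node 39 violates the condition: |-1 - 1| = 2 > 1.
Result: Not balanced


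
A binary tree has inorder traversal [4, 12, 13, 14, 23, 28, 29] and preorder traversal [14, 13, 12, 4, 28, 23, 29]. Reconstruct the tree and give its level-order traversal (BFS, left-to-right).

Inorder:  [4, 12, 13, 14, 23, 28, 29]
Preorder: [14, 13, 12, 4, 28, 23, 29]
Algorithm: preorder visits root first, so consume preorder in order;
for each root, split the current inorder slice at that value into
left-subtree inorder and right-subtree inorder, then recurse.
Recursive splits:
  root=14; inorder splits into left=[4, 12, 13], right=[23, 28, 29]
  root=13; inorder splits into left=[4, 12], right=[]
  root=12; inorder splits into left=[4], right=[]
  root=4; inorder splits into left=[], right=[]
  root=28; inorder splits into left=[23], right=[29]
  root=23; inorder splits into left=[], right=[]
  root=29; inorder splits into left=[], right=[]
Reconstructed level-order: [14, 13, 28, 12, 23, 29, 4]


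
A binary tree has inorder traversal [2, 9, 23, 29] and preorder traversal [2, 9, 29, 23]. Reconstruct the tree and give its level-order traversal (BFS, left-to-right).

Inorder:  [2, 9, 23, 29]
Preorder: [2, 9, 29, 23]
Algorithm: preorder visits root first, so consume preorder in order;
for each root, split the current inorder slice at that value into
left-subtree inorder and right-subtree inorder, then recurse.
Recursive splits:
  root=2; inorder splits into left=[], right=[9, 23, 29]
  root=9; inorder splits into left=[], right=[23, 29]
  root=29; inorder splits into left=[23], right=[]
  root=23; inorder splits into left=[], right=[]
Reconstructed level-order: [2, 9, 29, 23]


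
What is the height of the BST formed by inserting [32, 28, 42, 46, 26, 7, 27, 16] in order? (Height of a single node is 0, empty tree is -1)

Insertion order: [32, 28, 42, 46, 26, 7, 27, 16]
Tree (level-order array): [32, 28, 42, 26, None, None, 46, 7, 27, None, None, None, 16]
Compute height bottom-up (empty subtree = -1):
  height(16) = 1 + max(-1, -1) = 0
  height(7) = 1 + max(-1, 0) = 1
  height(27) = 1 + max(-1, -1) = 0
  height(26) = 1 + max(1, 0) = 2
  height(28) = 1 + max(2, -1) = 3
  height(46) = 1 + max(-1, -1) = 0
  height(42) = 1 + max(-1, 0) = 1
  height(32) = 1 + max(3, 1) = 4
Height = 4


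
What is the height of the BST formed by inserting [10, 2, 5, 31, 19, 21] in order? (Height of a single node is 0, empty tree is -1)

Insertion order: [10, 2, 5, 31, 19, 21]
Tree (level-order array): [10, 2, 31, None, 5, 19, None, None, None, None, 21]
Compute height bottom-up (empty subtree = -1):
  height(5) = 1 + max(-1, -1) = 0
  height(2) = 1 + max(-1, 0) = 1
  height(21) = 1 + max(-1, -1) = 0
  height(19) = 1 + max(-1, 0) = 1
  height(31) = 1 + max(1, -1) = 2
  height(10) = 1 + max(1, 2) = 3
Height = 3


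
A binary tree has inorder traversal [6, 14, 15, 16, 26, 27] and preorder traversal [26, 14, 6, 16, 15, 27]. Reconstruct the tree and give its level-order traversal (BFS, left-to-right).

Inorder:  [6, 14, 15, 16, 26, 27]
Preorder: [26, 14, 6, 16, 15, 27]
Algorithm: preorder visits root first, so consume preorder in order;
for each root, split the current inorder slice at that value into
left-subtree inorder and right-subtree inorder, then recurse.
Recursive splits:
  root=26; inorder splits into left=[6, 14, 15, 16], right=[27]
  root=14; inorder splits into left=[6], right=[15, 16]
  root=6; inorder splits into left=[], right=[]
  root=16; inorder splits into left=[15], right=[]
  root=15; inorder splits into left=[], right=[]
  root=27; inorder splits into left=[], right=[]
Reconstructed level-order: [26, 14, 27, 6, 16, 15]


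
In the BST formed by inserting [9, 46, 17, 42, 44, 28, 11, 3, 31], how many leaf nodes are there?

Tree built from: [9, 46, 17, 42, 44, 28, 11, 3, 31]
Tree (level-order array): [9, 3, 46, None, None, 17, None, 11, 42, None, None, 28, 44, None, 31]
Rule: A leaf has 0 children.
Per-node child counts:
  node 9: 2 child(ren)
  node 3: 0 child(ren)
  node 46: 1 child(ren)
  node 17: 2 child(ren)
  node 11: 0 child(ren)
  node 42: 2 child(ren)
  node 28: 1 child(ren)
  node 31: 0 child(ren)
  node 44: 0 child(ren)
Matching nodes: [3, 11, 31, 44]
Count of leaf nodes: 4


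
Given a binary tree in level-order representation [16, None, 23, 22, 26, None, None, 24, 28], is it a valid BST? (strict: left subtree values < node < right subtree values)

Level-order array: [16, None, 23, 22, 26, None, None, 24, 28]
Validate using subtree bounds (lo, hi): at each node, require lo < value < hi,
then recurse left with hi=value and right with lo=value.
Preorder trace (stopping at first violation):
  at node 16 with bounds (-inf, +inf): OK
  at node 23 with bounds (16, +inf): OK
  at node 22 with bounds (16, 23): OK
  at node 26 with bounds (23, +inf): OK
  at node 24 with bounds (23, 26): OK
  at node 28 with bounds (26, +inf): OK
No violation found at any node.
Result: Valid BST


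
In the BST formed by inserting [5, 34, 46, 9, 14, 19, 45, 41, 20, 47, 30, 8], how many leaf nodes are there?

Tree built from: [5, 34, 46, 9, 14, 19, 45, 41, 20, 47, 30, 8]
Tree (level-order array): [5, None, 34, 9, 46, 8, 14, 45, 47, None, None, None, 19, 41, None, None, None, None, 20, None, None, None, 30]
Rule: A leaf has 0 children.
Per-node child counts:
  node 5: 1 child(ren)
  node 34: 2 child(ren)
  node 9: 2 child(ren)
  node 8: 0 child(ren)
  node 14: 1 child(ren)
  node 19: 1 child(ren)
  node 20: 1 child(ren)
  node 30: 0 child(ren)
  node 46: 2 child(ren)
  node 45: 1 child(ren)
  node 41: 0 child(ren)
  node 47: 0 child(ren)
Matching nodes: [8, 30, 41, 47]
Count of leaf nodes: 4


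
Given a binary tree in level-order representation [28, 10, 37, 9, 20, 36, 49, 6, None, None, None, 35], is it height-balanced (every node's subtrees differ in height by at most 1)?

Tree (level-order array): [28, 10, 37, 9, 20, 36, 49, 6, None, None, None, 35]
Definition: a tree is height-balanced if, at every node, |h(left) - h(right)| <= 1 (empty subtree has height -1).
Bottom-up per-node check:
  node 6: h_left=-1, h_right=-1, diff=0 [OK], height=0
  node 9: h_left=0, h_right=-1, diff=1 [OK], height=1
  node 20: h_left=-1, h_right=-1, diff=0 [OK], height=0
  node 10: h_left=1, h_right=0, diff=1 [OK], height=2
  node 35: h_left=-1, h_right=-1, diff=0 [OK], height=0
  node 36: h_left=0, h_right=-1, diff=1 [OK], height=1
  node 49: h_left=-1, h_right=-1, diff=0 [OK], height=0
  node 37: h_left=1, h_right=0, diff=1 [OK], height=2
  node 28: h_left=2, h_right=2, diff=0 [OK], height=3
All nodes satisfy the balance condition.
Result: Balanced


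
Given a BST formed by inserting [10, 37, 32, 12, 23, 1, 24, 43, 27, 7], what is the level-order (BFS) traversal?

Tree insertion order: [10, 37, 32, 12, 23, 1, 24, 43, 27, 7]
Tree (level-order array): [10, 1, 37, None, 7, 32, 43, None, None, 12, None, None, None, None, 23, None, 24, None, 27]
BFS from the root, enqueuing left then right child of each popped node:
  queue [10] -> pop 10, enqueue [1, 37], visited so far: [10]
  queue [1, 37] -> pop 1, enqueue [7], visited so far: [10, 1]
  queue [37, 7] -> pop 37, enqueue [32, 43], visited so far: [10, 1, 37]
  queue [7, 32, 43] -> pop 7, enqueue [none], visited so far: [10, 1, 37, 7]
  queue [32, 43] -> pop 32, enqueue [12], visited so far: [10, 1, 37, 7, 32]
  queue [43, 12] -> pop 43, enqueue [none], visited so far: [10, 1, 37, 7, 32, 43]
  queue [12] -> pop 12, enqueue [23], visited so far: [10, 1, 37, 7, 32, 43, 12]
  queue [23] -> pop 23, enqueue [24], visited so far: [10, 1, 37, 7, 32, 43, 12, 23]
  queue [24] -> pop 24, enqueue [27], visited so far: [10, 1, 37, 7, 32, 43, 12, 23, 24]
  queue [27] -> pop 27, enqueue [none], visited so far: [10, 1, 37, 7, 32, 43, 12, 23, 24, 27]
Result: [10, 1, 37, 7, 32, 43, 12, 23, 24, 27]


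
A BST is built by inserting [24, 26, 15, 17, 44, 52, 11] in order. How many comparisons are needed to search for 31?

Search path for 31: 24 -> 26 -> 44
Found: False
Comparisons: 3


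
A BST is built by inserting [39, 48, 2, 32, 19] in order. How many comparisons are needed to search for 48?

Search path for 48: 39 -> 48
Found: True
Comparisons: 2


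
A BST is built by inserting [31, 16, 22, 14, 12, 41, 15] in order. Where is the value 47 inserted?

Starting tree (level order): [31, 16, 41, 14, 22, None, None, 12, 15]
Insertion path: 31 -> 41
Result: insert 47 as right child of 41
Final tree (level order): [31, 16, 41, 14, 22, None, 47, 12, 15]


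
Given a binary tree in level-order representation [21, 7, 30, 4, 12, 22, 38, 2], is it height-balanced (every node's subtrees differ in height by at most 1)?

Tree (level-order array): [21, 7, 30, 4, 12, 22, 38, 2]
Definition: a tree is height-balanced if, at every node, |h(left) - h(right)| <= 1 (empty subtree has height -1).
Bottom-up per-node check:
  node 2: h_left=-1, h_right=-1, diff=0 [OK], height=0
  node 4: h_left=0, h_right=-1, diff=1 [OK], height=1
  node 12: h_left=-1, h_right=-1, diff=0 [OK], height=0
  node 7: h_left=1, h_right=0, diff=1 [OK], height=2
  node 22: h_left=-1, h_right=-1, diff=0 [OK], height=0
  node 38: h_left=-1, h_right=-1, diff=0 [OK], height=0
  node 30: h_left=0, h_right=0, diff=0 [OK], height=1
  node 21: h_left=2, h_right=1, diff=1 [OK], height=3
All nodes satisfy the balance condition.
Result: Balanced


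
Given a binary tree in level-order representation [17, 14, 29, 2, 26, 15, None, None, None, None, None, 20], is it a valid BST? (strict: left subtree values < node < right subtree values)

Level-order array: [17, 14, 29, 2, 26, 15, None, None, None, None, None, 20]
Validate using subtree bounds (lo, hi): at each node, require lo < value < hi,
then recurse left with hi=value and right with lo=value.
Preorder trace (stopping at first violation):
  at node 17 with bounds (-inf, +inf): OK
  at node 14 with bounds (-inf, 17): OK
  at node 2 with bounds (-inf, 14): OK
  at node 26 with bounds (14, 17): VIOLATION
Node 26 violates its bound: not (14 < 26 < 17).
Result: Not a valid BST


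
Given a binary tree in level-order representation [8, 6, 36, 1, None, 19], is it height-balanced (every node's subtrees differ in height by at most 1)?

Tree (level-order array): [8, 6, 36, 1, None, 19]
Definition: a tree is height-balanced if, at every node, |h(left) - h(right)| <= 1 (empty subtree has height -1).
Bottom-up per-node check:
  node 1: h_left=-1, h_right=-1, diff=0 [OK], height=0
  node 6: h_left=0, h_right=-1, diff=1 [OK], height=1
  node 19: h_left=-1, h_right=-1, diff=0 [OK], height=0
  node 36: h_left=0, h_right=-1, diff=1 [OK], height=1
  node 8: h_left=1, h_right=1, diff=0 [OK], height=2
All nodes satisfy the balance condition.
Result: Balanced


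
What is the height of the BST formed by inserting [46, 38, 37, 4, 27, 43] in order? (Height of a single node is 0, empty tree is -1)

Insertion order: [46, 38, 37, 4, 27, 43]
Tree (level-order array): [46, 38, None, 37, 43, 4, None, None, None, None, 27]
Compute height bottom-up (empty subtree = -1):
  height(27) = 1 + max(-1, -1) = 0
  height(4) = 1 + max(-1, 0) = 1
  height(37) = 1 + max(1, -1) = 2
  height(43) = 1 + max(-1, -1) = 0
  height(38) = 1 + max(2, 0) = 3
  height(46) = 1 + max(3, -1) = 4
Height = 4


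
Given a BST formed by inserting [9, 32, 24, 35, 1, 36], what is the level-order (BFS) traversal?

Tree insertion order: [9, 32, 24, 35, 1, 36]
Tree (level-order array): [9, 1, 32, None, None, 24, 35, None, None, None, 36]
BFS from the root, enqueuing left then right child of each popped node:
  queue [9] -> pop 9, enqueue [1, 32], visited so far: [9]
  queue [1, 32] -> pop 1, enqueue [none], visited so far: [9, 1]
  queue [32] -> pop 32, enqueue [24, 35], visited so far: [9, 1, 32]
  queue [24, 35] -> pop 24, enqueue [none], visited so far: [9, 1, 32, 24]
  queue [35] -> pop 35, enqueue [36], visited so far: [9, 1, 32, 24, 35]
  queue [36] -> pop 36, enqueue [none], visited so far: [9, 1, 32, 24, 35, 36]
Result: [9, 1, 32, 24, 35, 36]


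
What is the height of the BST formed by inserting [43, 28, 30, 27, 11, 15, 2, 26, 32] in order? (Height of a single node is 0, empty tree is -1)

Insertion order: [43, 28, 30, 27, 11, 15, 2, 26, 32]
Tree (level-order array): [43, 28, None, 27, 30, 11, None, None, 32, 2, 15, None, None, None, None, None, 26]
Compute height bottom-up (empty subtree = -1):
  height(2) = 1 + max(-1, -1) = 0
  height(26) = 1 + max(-1, -1) = 0
  height(15) = 1 + max(-1, 0) = 1
  height(11) = 1 + max(0, 1) = 2
  height(27) = 1 + max(2, -1) = 3
  height(32) = 1 + max(-1, -1) = 0
  height(30) = 1 + max(-1, 0) = 1
  height(28) = 1 + max(3, 1) = 4
  height(43) = 1 + max(4, -1) = 5
Height = 5


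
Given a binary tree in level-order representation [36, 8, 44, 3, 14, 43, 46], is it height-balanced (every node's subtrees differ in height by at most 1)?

Tree (level-order array): [36, 8, 44, 3, 14, 43, 46]
Definition: a tree is height-balanced if, at every node, |h(left) - h(right)| <= 1 (empty subtree has height -1).
Bottom-up per-node check:
  node 3: h_left=-1, h_right=-1, diff=0 [OK], height=0
  node 14: h_left=-1, h_right=-1, diff=0 [OK], height=0
  node 8: h_left=0, h_right=0, diff=0 [OK], height=1
  node 43: h_left=-1, h_right=-1, diff=0 [OK], height=0
  node 46: h_left=-1, h_right=-1, diff=0 [OK], height=0
  node 44: h_left=0, h_right=0, diff=0 [OK], height=1
  node 36: h_left=1, h_right=1, diff=0 [OK], height=2
All nodes satisfy the balance condition.
Result: Balanced


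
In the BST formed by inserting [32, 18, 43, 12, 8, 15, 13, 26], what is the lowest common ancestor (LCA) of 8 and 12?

Tree insertion order: [32, 18, 43, 12, 8, 15, 13, 26]
Tree (level-order array): [32, 18, 43, 12, 26, None, None, 8, 15, None, None, None, None, 13]
In a BST, the LCA of p=8, q=12 is the first node v on the
root-to-leaf path with p <= v <= q (go left if both < v, right if both > v).
Walk from root:
  at 32: both 8 and 12 < 32, go left
  at 18: both 8 and 12 < 18, go left
  at 12: 8 <= 12 <= 12, this is the LCA
LCA = 12


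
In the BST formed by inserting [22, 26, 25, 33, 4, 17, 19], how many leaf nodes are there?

Tree built from: [22, 26, 25, 33, 4, 17, 19]
Tree (level-order array): [22, 4, 26, None, 17, 25, 33, None, 19]
Rule: A leaf has 0 children.
Per-node child counts:
  node 22: 2 child(ren)
  node 4: 1 child(ren)
  node 17: 1 child(ren)
  node 19: 0 child(ren)
  node 26: 2 child(ren)
  node 25: 0 child(ren)
  node 33: 0 child(ren)
Matching nodes: [19, 25, 33]
Count of leaf nodes: 3


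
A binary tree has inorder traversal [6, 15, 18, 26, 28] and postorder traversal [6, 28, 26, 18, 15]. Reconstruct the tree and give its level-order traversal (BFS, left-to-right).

Inorder:   [6, 15, 18, 26, 28]
Postorder: [6, 28, 26, 18, 15]
Algorithm: postorder visits root last, so walk postorder right-to-left;
each value is the root of the current inorder slice — split it at that
value, recurse on the right subtree first, then the left.
Recursive splits:
  root=15; inorder splits into left=[6], right=[18, 26, 28]
  root=18; inorder splits into left=[], right=[26, 28]
  root=26; inorder splits into left=[], right=[28]
  root=28; inorder splits into left=[], right=[]
  root=6; inorder splits into left=[], right=[]
Reconstructed level-order: [15, 6, 18, 26, 28]


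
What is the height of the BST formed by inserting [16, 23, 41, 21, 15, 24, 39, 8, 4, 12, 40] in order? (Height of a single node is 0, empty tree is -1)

Insertion order: [16, 23, 41, 21, 15, 24, 39, 8, 4, 12, 40]
Tree (level-order array): [16, 15, 23, 8, None, 21, 41, 4, 12, None, None, 24, None, None, None, None, None, None, 39, None, 40]
Compute height bottom-up (empty subtree = -1):
  height(4) = 1 + max(-1, -1) = 0
  height(12) = 1 + max(-1, -1) = 0
  height(8) = 1 + max(0, 0) = 1
  height(15) = 1 + max(1, -1) = 2
  height(21) = 1 + max(-1, -1) = 0
  height(40) = 1 + max(-1, -1) = 0
  height(39) = 1 + max(-1, 0) = 1
  height(24) = 1 + max(-1, 1) = 2
  height(41) = 1 + max(2, -1) = 3
  height(23) = 1 + max(0, 3) = 4
  height(16) = 1 + max(2, 4) = 5
Height = 5


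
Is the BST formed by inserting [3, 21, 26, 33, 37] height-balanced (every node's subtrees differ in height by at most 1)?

Tree (level-order array): [3, None, 21, None, 26, None, 33, None, 37]
Definition: a tree is height-balanced if, at every node, |h(left) - h(right)| <= 1 (empty subtree has height -1).
Bottom-up per-node check:
  node 37: h_left=-1, h_right=-1, diff=0 [OK], height=0
  node 33: h_left=-1, h_right=0, diff=1 [OK], height=1
  node 26: h_left=-1, h_right=1, diff=2 [FAIL (|-1-1|=2 > 1)], height=2
  node 21: h_left=-1, h_right=2, diff=3 [FAIL (|-1-2|=3 > 1)], height=3
  node 3: h_left=-1, h_right=3, diff=4 [FAIL (|-1-3|=4 > 1)], height=4
Node 26 violates the condition: |-1 - 1| = 2 > 1.
Result: Not balanced


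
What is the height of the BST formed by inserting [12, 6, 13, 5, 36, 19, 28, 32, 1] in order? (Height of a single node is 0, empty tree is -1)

Insertion order: [12, 6, 13, 5, 36, 19, 28, 32, 1]
Tree (level-order array): [12, 6, 13, 5, None, None, 36, 1, None, 19, None, None, None, None, 28, None, 32]
Compute height bottom-up (empty subtree = -1):
  height(1) = 1 + max(-1, -1) = 0
  height(5) = 1 + max(0, -1) = 1
  height(6) = 1 + max(1, -1) = 2
  height(32) = 1 + max(-1, -1) = 0
  height(28) = 1 + max(-1, 0) = 1
  height(19) = 1 + max(-1, 1) = 2
  height(36) = 1 + max(2, -1) = 3
  height(13) = 1 + max(-1, 3) = 4
  height(12) = 1 + max(2, 4) = 5
Height = 5


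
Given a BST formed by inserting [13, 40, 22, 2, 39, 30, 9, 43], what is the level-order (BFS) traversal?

Tree insertion order: [13, 40, 22, 2, 39, 30, 9, 43]
Tree (level-order array): [13, 2, 40, None, 9, 22, 43, None, None, None, 39, None, None, 30]
BFS from the root, enqueuing left then right child of each popped node:
  queue [13] -> pop 13, enqueue [2, 40], visited so far: [13]
  queue [2, 40] -> pop 2, enqueue [9], visited so far: [13, 2]
  queue [40, 9] -> pop 40, enqueue [22, 43], visited so far: [13, 2, 40]
  queue [9, 22, 43] -> pop 9, enqueue [none], visited so far: [13, 2, 40, 9]
  queue [22, 43] -> pop 22, enqueue [39], visited so far: [13, 2, 40, 9, 22]
  queue [43, 39] -> pop 43, enqueue [none], visited so far: [13, 2, 40, 9, 22, 43]
  queue [39] -> pop 39, enqueue [30], visited so far: [13, 2, 40, 9, 22, 43, 39]
  queue [30] -> pop 30, enqueue [none], visited so far: [13, 2, 40, 9, 22, 43, 39, 30]
Result: [13, 2, 40, 9, 22, 43, 39, 30]


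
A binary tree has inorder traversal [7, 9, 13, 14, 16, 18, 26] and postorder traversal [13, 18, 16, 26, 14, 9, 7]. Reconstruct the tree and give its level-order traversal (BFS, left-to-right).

Inorder:   [7, 9, 13, 14, 16, 18, 26]
Postorder: [13, 18, 16, 26, 14, 9, 7]
Algorithm: postorder visits root last, so walk postorder right-to-left;
each value is the root of the current inorder slice — split it at that
value, recurse on the right subtree first, then the left.
Recursive splits:
  root=7; inorder splits into left=[], right=[9, 13, 14, 16, 18, 26]
  root=9; inorder splits into left=[], right=[13, 14, 16, 18, 26]
  root=14; inorder splits into left=[13], right=[16, 18, 26]
  root=26; inorder splits into left=[16, 18], right=[]
  root=16; inorder splits into left=[], right=[18]
  root=18; inorder splits into left=[], right=[]
  root=13; inorder splits into left=[], right=[]
Reconstructed level-order: [7, 9, 14, 13, 26, 16, 18]


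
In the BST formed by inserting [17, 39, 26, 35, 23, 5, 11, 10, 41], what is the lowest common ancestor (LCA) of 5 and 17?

Tree insertion order: [17, 39, 26, 35, 23, 5, 11, 10, 41]
Tree (level-order array): [17, 5, 39, None, 11, 26, 41, 10, None, 23, 35]
In a BST, the LCA of p=5, q=17 is the first node v on the
root-to-leaf path with p <= v <= q (go left if both < v, right if both > v).
Walk from root:
  at 17: 5 <= 17 <= 17, this is the LCA
LCA = 17


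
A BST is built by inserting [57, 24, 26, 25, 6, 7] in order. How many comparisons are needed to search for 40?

Search path for 40: 57 -> 24 -> 26
Found: False
Comparisons: 3


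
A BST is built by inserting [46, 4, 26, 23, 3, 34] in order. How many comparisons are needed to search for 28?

Search path for 28: 46 -> 4 -> 26 -> 34
Found: False
Comparisons: 4


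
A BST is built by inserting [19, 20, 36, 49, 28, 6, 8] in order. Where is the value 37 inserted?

Starting tree (level order): [19, 6, 20, None, 8, None, 36, None, None, 28, 49]
Insertion path: 19 -> 20 -> 36 -> 49
Result: insert 37 as left child of 49
Final tree (level order): [19, 6, 20, None, 8, None, 36, None, None, 28, 49, None, None, 37]


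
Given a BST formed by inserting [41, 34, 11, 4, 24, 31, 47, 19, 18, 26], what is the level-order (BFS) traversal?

Tree insertion order: [41, 34, 11, 4, 24, 31, 47, 19, 18, 26]
Tree (level-order array): [41, 34, 47, 11, None, None, None, 4, 24, None, None, 19, 31, 18, None, 26]
BFS from the root, enqueuing left then right child of each popped node:
  queue [41] -> pop 41, enqueue [34, 47], visited so far: [41]
  queue [34, 47] -> pop 34, enqueue [11], visited so far: [41, 34]
  queue [47, 11] -> pop 47, enqueue [none], visited so far: [41, 34, 47]
  queue [11] -> pop 11, enqueue [4, 24], visited so far: [41, 34, 47, 11]
  queue [4, 24] -> pop 4, enqueue [none], visited so far: [41, 34, 47, 11, 4]
  queue [24] -> pop 24, enqueue [19, 31], visited so far: [41, 34, 47, 11, 4, 24]
  queue [19, 31] -> pop 19, enqueue [18], visited so far: [41, 34, 47, 11, 4, 24, 19]
  queue [31, 18] -> pop 31, enqueue [26], visited so far: [41, 34, 47, 11, 4, 24, 19, 31]
  queue [18, 26] -> pop 18, enqueue [none], visited so far: [41, 34, 47, 11, 4, 24, 19, 31, 18]
  queue [26] -> pop 26, enqueue [none], visited so far: [41, 34, 47, 11, 4, 24, 19, 31, 18, 26]
Result: [41, 34, 47, 11, 4, 24, 19, 31, 18, 26]


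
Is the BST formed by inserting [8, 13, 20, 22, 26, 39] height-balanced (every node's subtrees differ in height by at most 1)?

Tree (level-order array): [8, None, 13, None, 20, None, 22, None, 26, None, 39]
Definition: a tree is height-balanced if, at every node, |h(left) - h(right)| <= 1 (empty subtree has height -1).
Bottom-up per-node check:
  node 39: h_left=-1, h_right=-1, diff=0 [OK], height=0
  node 26: h_left=-1, h_right=0, diff=1 [OK], height=1
  node 22: h_left=-1, h_right=1, diff=2 [FAIL (|-1-1|=2 > 1)], height=2
  node 20: h_left=-1, h_right=2, diff=3 [FAIL (|-1-2|=3 > 1)], height=3
  node 13: h_left=-1, h_right=3, diff=4 [FAIL (|-1-3|=4 > 1)], height=4
  node 8: h_left=-1, h_right=4, diff=5 [FAIL (|-1-4|=5 > 1)], height=5
Node 22 violates the condition: |-1 - 1| = 2 > 1.
Result: Not balanced


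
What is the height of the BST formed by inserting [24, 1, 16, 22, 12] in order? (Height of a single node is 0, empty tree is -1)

Insertion order: [24, 1, 16, 22, 12]
Tree (level-order array): [24, 1, None, None, 16, 12, 22]
Compute height bottom-up (empty subtree = -1):
  height(12) = 1 + max(-1, -1) = 0
  height(22) = 1 + max(-1, -1) = 0
  height(16) = 1 + max(0, 0) = 1
  height(1) = 1 + max(-1, 1) = 2
  height(24) = 1 + max(2, -1) = 3
Height = 3


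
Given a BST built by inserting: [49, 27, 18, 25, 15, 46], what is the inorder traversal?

Tree insertion order: [49, 27, 18, 25, 15, 46]
Tree (level-order array): [49, 27, None, 18, 46, 15, 25]
Inorder traversal: [15, 18, 25, 27, 46, 49]


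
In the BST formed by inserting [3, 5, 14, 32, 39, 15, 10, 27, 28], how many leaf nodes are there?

Tree built from: [3, 5, 14, 32, 39, 15, 10, 27, 28]
Tree (level-order array): [3, None, 5, None, 14, 10, 32, None, None, 15, 39, None, 27, None, None, None, 28]
Rule: A leaf has 0 children.
Per-node child counts:
  node 3: 1 child(ren)
  node 5: 1 child(ren)
  node 14: 2 child(ren)
  node 10: 0 child(ren)
  node 32: 2 child(ren)
  node 15: 1 child(ren)
  node 27: 1 child(ren)
  node 28: 0 child(ren)
  node 39: 0 child(ren)
Matching nodes: [10, 28, 39]
Count of leaf nodes: 3


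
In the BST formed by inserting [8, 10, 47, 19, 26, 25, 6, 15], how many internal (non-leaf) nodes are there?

Tree built from: [8, 10, 47, 19, 26, 25, 6, 15]
Tree (level-order array): [8, 6, 10, None, None, None, 47, 19, None, 15, 26, None, None, 25]
Rule: An internal node has at least one child.
Per-node child counts:
  node 8: 2 child(ren)
  node 6: 0 child(ren)
  node 10: 1 child(ren)
  node 47: 1 child(ren)
  node 19: 2 child(ren)
  node 15: 0 child(ren)
  node 26: 1 child(ren)
  node 25: 0 child(ren)
Matching nodes: [8, 10, 47, 19, 26]
Count of internal (non-leaf) nodes: 5


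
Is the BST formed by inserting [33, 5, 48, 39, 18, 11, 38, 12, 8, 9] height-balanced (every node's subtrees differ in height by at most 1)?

Tree (level-order array): [33, 5, 48, None, 18, 39, None, 11, None, 38, None, 8, 12, None, None, None, 9]
Definition: a tree is height-balanced if, at every node, |h(left) - h(right)| <= 1 (empty subtree has height -1).
Bottom-up per-node check:
  node 9: h_left=-1, h_right=-1, diff=0 [OK], height=0
  node 8: h_left=-1, h_right=0, diff=1 [OK], height=1
  node 12: h_left=-1, h_right=-1, diff=0 [OK], height=0
  node 11: h_left=1, h_right=0, diff=1 [OK], height=2
  node 18: h_left=2, h_right=-1, diff=3 [FAIL (|2--1|=3 > 1)], height=3
  node 5: h_left=-1, h_right=3, diff=4 [FAIL (|-1-3|=4 > 1)], height=4
  node 38: h_left=-1, h_right=-1, diff=0 [OK], height=0
  node 39: h_left=0, h_right=-1, diff=1 [OK], height=1
  node 48: h_left=1, h_right=-1, diff=2 [FAIL (|1--1|=2 > 1)], height=2
  node 33: h_left=4, h_right=2, diff=2 [FAIL (|4-2|=2 > 1)], height=5
Node 18 violates the condition: |2 - -1| = 3 > 1.
Result: Not balanced


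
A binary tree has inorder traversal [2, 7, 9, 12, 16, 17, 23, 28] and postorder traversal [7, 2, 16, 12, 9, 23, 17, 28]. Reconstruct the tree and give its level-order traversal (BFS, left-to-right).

Inorder:   [2, 7, 9, 12, 16, 17, 23, 28]
Postorder: [7, 2, 16, 12, 9, 23, 17, 28]
Algorithm: postorder visits root last, so walk postorder right-to-left;
each value is the root of the current inorder slice — split it at that
value, recurse on the right subtree first, then the left.
Recursive splits:
  root=28; inorder splits into left=[2, 7, 9, 12, 16, 17, 23], right=[]
  root=17; inorder splits into left=[2, 7, 9, 12, 16], right=[23]
  root=23; inorder splits into left=[], right=[]
  root=9; inorder splits into left=[2, 7], right=[12, 16]
  root=12; inorder splits into left=[], right=[16]
  root=16; inorder splits into left=[], right=[]
  root=2; inorder splits into left=[], right=[7]
  root=7; inorder splits into left=[], right=[]
Reconstructed level-order: [28, 17, 9, 23, 2, 12, 7, 16]


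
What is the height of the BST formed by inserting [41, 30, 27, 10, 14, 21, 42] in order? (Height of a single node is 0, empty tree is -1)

Insertion order: [41, 30, 27, 10, 14, 21, 42]
Tree (level-order array): [41, 30, 42, 27, None, None, None, 10, None, None, 14, None, 21]
Compute height bottom-up (empty subtree = -1):
  height(21) = 1 + max(-1, -1) = 0
  height(14) = 1 + max(-1, 0) = 1
  height(10) = 1 + max(-1, 1) = 2
  height(27) = 1 + max(2, -1) = 3
  height(30) = 1 + max(3, -1) = 4
  height(42) = 1 + max(-1, -1) = 0
  height(41) = 1 + max(4, 0) = 5
Height = 5


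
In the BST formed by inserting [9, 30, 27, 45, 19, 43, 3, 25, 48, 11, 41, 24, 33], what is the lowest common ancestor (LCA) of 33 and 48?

Tree insertion order: [9, 30, 27, 45, 19, 43, 3, 25, 48, 11, 41, 24, 33]
Tree (level-order array): [9, 3, 30, None, None, 27, 45, 19, None, 43, 48, 11, 25, 41, None, None, None, None, None, 24, None, 33]
In a BST, the LCA of p=33, q=48 is the first node v on the
root-to-leaf path with p <= v <= q (go left if both < v, right if both > v).
Walk from root:
  at 9: both 33 and 48 > 9, go right
  at 30: both 33 and 48 > 30, go right
  at 45: 33 <= 45 <= 48, this is the LCA
LCA = 45


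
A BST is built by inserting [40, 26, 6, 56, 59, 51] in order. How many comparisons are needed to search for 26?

Search path for 26: 40 -> 26
Found: True
Comparisons: 2


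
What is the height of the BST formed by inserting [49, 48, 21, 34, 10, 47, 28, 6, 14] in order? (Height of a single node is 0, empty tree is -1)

Insertion order: [49, 48, 21, 34, 10, 47, 28, 6, 14]
Tree (level-order array): [49, 48, None, 21, None, 10, 34, 6, 14, 28, 47]
Compute height bottom-up (empty subtree = -1):
  height(6) = 1 + max(-1, -1) = 0
  height(14) = 1 + max(-1, -1) = 0
  height(10) = 1 + max(0, 0) = 1
  height(28) = 1 + max(-1, -1) = 0
  height(47) = 1 + max(-1, -1) = 0
  height(34) = 1 + max(0, 0) = 1
  height(21) = 1 + max(1, 1) = 2
  height(48) = 1 + max(2, -1) = 3
  height(49) = 1 + max(3, -1) = 4
Height = 4


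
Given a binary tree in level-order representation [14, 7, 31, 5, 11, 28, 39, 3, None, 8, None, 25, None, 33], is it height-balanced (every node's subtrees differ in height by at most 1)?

Tree (level-order array): [14, 7, 31, 5, 11, 28, 39, 3, None, 8, None, 25, None, 33]
Definition: a tree is height-balanced if, at every node, |h(left) - h(right)| <= 1 (empty subtree has height -1).
Bottom-up per-node check:
  node 3: h_left=-1, h_right=-1, diff=0 [OK], height=0
  node 5: h_left=0, h_right=-1, diff=1 [OK], height=1
  node 8: h_left=-1, h_right=-1, diff=0 [OK], height=0
  node 11: h_left=0, h_right=-1, diff=1 [OK], height=1
  node 7: h_left=1, h_right=1, diff=0 [OK], height=2
  node 25: h_left=-1, h_right=-1, diff=0 [OK], height=0
  node 28: h_left=0, h_right=-1, diff=1 [OK], height=1
  node 33: h_left=-1, h_right=-1, diff=0 [OK], height=0
  node 39: h_left=0, h_right=-1, diff=1 [OK], height=1
  node 31: h_left=1, h_right=1, diff=0 [OK], height=2
  node 14: h_left=2, h_right=2, diff=0 [OK], height=3
All nodes satisfy the balance condition.
Result: Balanced


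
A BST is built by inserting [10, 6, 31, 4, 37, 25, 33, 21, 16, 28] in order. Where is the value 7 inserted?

Starting tree (level order): [10, 6, 31, 4, None, 25, 37, None, None, 21, 28, 33, None, 16]
Insertion path: 10 -> 6
Result: insert 7 as right child of 6
Final tree (level order): [10, 6, 31, 4, 7, 25, 37, None, None, None, None, 21, 28, 33, None, 16]


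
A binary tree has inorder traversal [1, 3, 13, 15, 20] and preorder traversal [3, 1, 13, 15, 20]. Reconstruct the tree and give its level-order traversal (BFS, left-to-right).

Inorder:  [1, 3, 13, 15, 20]
Preorder: [3, 1, 13, 15, 20]
Algorithm: preorder visits root first, so consume preorder in order;
for each root, split the current inorder slice at that value into
left-subtree inorder and right-subtree inorder, then recurse.
Recursive splits:
  root=3; inorder splits into left=[1], right=[13, 15, 20]
  root=1; inorder splits into left=[], right=[]
  root=13; inorder splits into left=[], right=[15, 20]
  root=15; inorder splits into left=[], right=[20]
  root=20; inorder splits into left=[], right=[]
Reconstructed level-order: [3, 1, 13, 15, 20]


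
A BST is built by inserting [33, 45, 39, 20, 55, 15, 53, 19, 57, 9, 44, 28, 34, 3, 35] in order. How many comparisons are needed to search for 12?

Search path for 12: 33 -> 20 -> 15 -> 9
Found: False
Comparisons: 4


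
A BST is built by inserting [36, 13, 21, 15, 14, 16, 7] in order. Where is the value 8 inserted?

Starting tree (level order): [36, 13, None, 7, 21, None, None, 15, None, 14, 16]
Insertion path: 36 -> 13 -> 7
Result: insert 8 as right child of 7
Final tree (level order): [36, 13, None, 7, 21, None, 8, 15, None, None, None, 14, 16]


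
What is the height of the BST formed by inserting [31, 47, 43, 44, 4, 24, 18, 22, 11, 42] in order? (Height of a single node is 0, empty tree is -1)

Insertion order: [31, 47, 43, 44, 4, 24, 18, 22, 11, 42]
Tree (level-order array): [31, 4, 47, None, 24, 43, None, 18, None, 42, 44, 11, 22]
Compute height bottom-up (empty subtree = -1):
  height(11) = 1 + max(-1, -1) = 0
  height(22) = 1 + max(-1, -1) = 0
  height(18) = 1 + max(0, 0) = 1
  height(24) = 1 + max(1, -1) = 2
  height(4) = 1 + max(-1, 2) = 3
  height(42) = 1 + max(-1, -1) = 0
  height(44) = 1 + max(-1, -1) = 0
  height(43) = 1 + max(0, 0) = 1
  height(47) = 1 + max(1, -1) = 2
  height(31) = 1 + max(3, 2) = 4
Height = 4


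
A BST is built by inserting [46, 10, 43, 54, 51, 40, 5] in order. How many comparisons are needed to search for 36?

Search path for 36: 46 -> 10 -> 43 -> 40
Found: False
Comparisons: 4


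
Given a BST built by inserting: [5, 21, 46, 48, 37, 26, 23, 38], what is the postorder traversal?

Tree insertion order: [5, 21, 46, 48, 37, 26, 23, 38]
Tree (level-order array): [5, None, 21, None, 46, 37, 48, 26, 38, None, None, 23]
Postorder traversal: [23, 26, 38, 37, 48, 46, 21, 5]


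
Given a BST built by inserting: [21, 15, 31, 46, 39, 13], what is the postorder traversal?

Tree insertion order: [21, 15, 31, 46, 39, 13]
Tree (level-order array): [21, 15, 31, 13, None, None, 46, None, None, 39]
Postorder traversal: [13, 15, 39, 46, 31, 21]


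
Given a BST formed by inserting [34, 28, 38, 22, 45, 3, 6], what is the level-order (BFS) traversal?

Tree insertion order: [34, 28, 38, 22, 45, 3, 6]
Tree (level-order array): [34, 28, 38, 22, None, None, 45, 3, None, None, None, None, 6]
BFS from the root, enqueuing left then right child of each popped node:
  queue [34] -> pop 34, enqueue [28, 38], visited so far: [34]
  queue [28, 38] -> pop 28, enqueue [22], visited so far: [34, 28]
  queue [38, 22] -> pop 38, enqueue [45], visited so far: [34, 28, 38]
  queue [22, 45] -> pop 22, enqueue [3], visited so far: [34, 28, 38, 22]
  queue [45, 3] -> pop 45, enqueue [none], visited so far: [34, 28, 38, 22, 45]
  queue [3] -> pop 3, enqueue [6], visited so far: [34, 28, 38, 22, 45, 3]
  queue [6] -> pop 6, enqueue [none], visited so far: [34, 28, 38, 22, 45, 3, 6]
Result: [34, 28, 38, 22, 45, 3, 6]


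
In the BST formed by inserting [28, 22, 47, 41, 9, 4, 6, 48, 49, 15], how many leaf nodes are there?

Tree built from: [28, 22, 47, 41, 9, 4, 6, 48, 49, 15]
Tree (level-order array): [28, 22, 47, 9, None, 41, 48, 4, 15, None, None, None, 49, None, 6]
Rule: A leaf has 0 children.
Per-node child counts:
  node 28: 2 child(ren)
  node 22: 1 child(ren)
  node 9: 2 child(ren)
  node 4: 1 child(ren)
  node 6: 0 child(ren)
  node 15: 0 child(ren)
  node 47: 2 child(ren)
  node 41: 0 child(ren)
  node 48: 1 child(ren)
  node 49: 0 child(ren)
Matching nodes: [6, 15, 41, 49]
Count of leaf nodes: 4


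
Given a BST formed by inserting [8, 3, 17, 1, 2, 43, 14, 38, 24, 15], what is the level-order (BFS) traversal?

Tree insertion order: [8, 3, 17, 1, 2, 43, 14, 38, 24, 15]
Tree (level-order array): [8, 3, 17, 1, None, 14, 43, None, 2, None, 15, 38, None, None, None, None, None, 24]
BFS from the root, enqueuing left then right child of each popped node:
  queue [8] -> pop 8, enqueue [3, 17], visited so far: [8]
  queue [3, 17] -> pop 3, enqueue [1], visited so far: [8, 3]
  queue [17, 1] -> pop 17, enqueue [14, 43], visited so far: [8, 3, 17]
  queue [1, 14, 43] -> pop 1, enqueue [2], visited so far: [8, 3, 17, 1]
  queue [14, 43, 2] -> pop 14, enqueue [15], visited so far: [8, 3, 17, 1, 14]
  queue [43, 2, 15] -> pop 43, enqueue [38], visited so far: [8, 3, 17, 1, 14, 43]
  queue [2, 15, 38] -> pop 2, enqueue [none], visited so far: [8, 3, 17, 1, 14, 43, 2]
  queue [15, 38] -> pop 15, enqueue [none], visited so far: [8, 3, 17, 1, 14, 43, 2, 15]
  queue [38] -> pop 38, enqueue [24], visited so far: [8, 3, 17, 1, 14, 43, 2, 15, 38]
  queue [24] -> pop 24, enqueue [none], visited so far: [8, 3, 17, 1, 14, 43, 2, 15, 38, 24]
Result: [8, 3, 17, 1, 14, 43, 2, 15, 38, 24]


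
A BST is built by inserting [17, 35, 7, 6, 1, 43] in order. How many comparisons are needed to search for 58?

Search path for 58: 17 -> 35 -> 43
Found: False
Comparisons: 3


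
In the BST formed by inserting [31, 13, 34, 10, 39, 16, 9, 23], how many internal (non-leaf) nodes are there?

Tree built from: [31, 13, 34, 10, 39, 16, 9, 23]
Tree (level-order array): [31, 13, 34, 10, 16, None, 39, 9, None, None, 23]
Rule: An internal node has at least one child.
Per-node child counts:
  node 31: 2 child(ren)
  node 13: 2 child(ren)
  node 10: 1 child(ren)
  node 9: 0 child(ren)
  node 16: 1 child(ren)
  node 23: 0 child(ren)
  node 34: 1 child(ren)
  node 39: 0 child(ren)
Matching nodes: [31, 13, 10, 16, 34]
Count of internal (non-leaf) nodes: 5


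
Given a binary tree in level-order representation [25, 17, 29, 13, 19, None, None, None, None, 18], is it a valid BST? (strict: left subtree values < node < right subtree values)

Level-order array: [25, 17, 29, 13, 19, None, None, None, None, 18]
Validate using subtree bounds (lo, hi): at each node, require lo < value < hi,
then recurse left with hi=value and right with lo=value.
Preorder trace (stopping at first violation):
  at node 25 with bounds (-inf, +inf): OK
  at node 17 with bounds (-inf, 25): OK
  at node 13 with bounds (-inf, 17): OK
  at node 19 with bounds (17, 25): OK
  at node 18 with bounds (17, 19): OK
  at node 29 with bounds (25, +inf): OK
No violation found at any node.
Result: Valid BST


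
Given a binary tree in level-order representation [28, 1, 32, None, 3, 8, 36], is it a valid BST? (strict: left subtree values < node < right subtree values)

Level-order array: [28, 1, 32, None, 3, 8, 36]
Validate using subtree bounds (lo, hi): at each node, require lo < value < hi,
then recurse left with hi=value and right with lo=value.
Preorder trace (stopping at first violation):
  at node 28 with bounds (-inf, +inf): OK
  at node 1 with bounds (-inf, 28): OK
  at node 3 with bounds (1, 28): OK
  at node 32 with bounds (28, +inf): OK
  at node 8 with bounds (28, 32): VIOLATION
Node 8 violates its bound: not (28 < 8 < 32).
Result: Not a valid BST


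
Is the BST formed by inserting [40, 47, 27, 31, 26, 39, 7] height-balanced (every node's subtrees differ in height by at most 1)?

Tree (level-order array): [40, 27, 47, 26, 31, None, None, 7, None, None, 39]
Definition: a tree is height-balanced if, at every node, |h(left) - h(right)| <= 1 (empty subtree has height -1).
Bottom-up per-node check:
  node 7: h_left=-1, h_right=-1, diff=0 [OK], height=0
  node 26: h_left=0, h_right=-1, diff=1 [OK], height=1
  node 39: h_left=-1, h_right=-1, diff=0 [OK], height=0
  node 31: h_left=-1, h_right=0, diff=1 [OK], height=1
  node 27: h_left=1, h_right=1, diff=0 [OK], height=2
  node 47: h_left=-1, h_right=-1, diff=0 [OK], height=0
  node 40: h_left=2, h_right=0, diff=2 [FAIL (|2-0|=2 > 1)], height=3
Node 40 violates the condition: |2 - 0| = 2 > 1.
Result: Not balanced


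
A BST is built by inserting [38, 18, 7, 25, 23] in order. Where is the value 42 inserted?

Starting tree (level order): [38, 18, None, 7, 25, None, None, 23]
Insertion path: 38
Result: insert 42 as right child of 38
Final tree (level order): [38, 18, 42, 7, 25, None, None, None, None, 23]


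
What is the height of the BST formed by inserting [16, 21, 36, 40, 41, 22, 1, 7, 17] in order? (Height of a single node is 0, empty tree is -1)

Insertion order: [16, 21, 36, 40, 41, 22, 1, 7, 17]
Tree (level-order array): [16, 1, 21, None, 7, 17, 36, None, None, None, None, 22, 40, None, None, None, 41]
Compute height bottom-up (empty subtree = -1):
  height(7) = 1 + max(-1, -1) = 0
  height(1) = 1 + max(-1, 0) = 1
  height(17) = 1 + max(-1, -1) = 0
  height(22) = 1 + max(-1, -1) = 0
  height(41) = 1 + max(-1, -1) = 0
  height(40) = 1 + max(-1, 0) = 1
  height(36) = 1 + max(0, 1) = 2
  height(21) = 1 + max(0, 2) = 3
  height(16) = 1 + max(1, 3) = 4
Height = 4
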